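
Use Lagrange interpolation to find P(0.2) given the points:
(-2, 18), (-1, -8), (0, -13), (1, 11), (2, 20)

Lagrange interpolation formula:
P(x) = Σ yᵢ × Lᵢ(x)
where Lᵢ(x) = Π_{j≠i} (x - xⱼ)/(xᵢ - xⱼ)

L_0(0.2) = (0.2 - (-1))/(-2 - (-1)) × (0.2 - 0)/(-2 - 0) × (0.2 - 1)/(-2 - 1) × (0.2 - 2)/(-2 - 2) = 0.014400
L_1(0.2) = (0.2 - (-2))/(-1 - (-2)) × (0.2 - 0)/(-1 - 0) × (0.2 - 1)/(-1 - 1) × (0.2 - 2)/(-1 - 2) = -0.105600
L_2(0.2) = (0.2 - (-2))/(0 - (-2)) × (0.2 - (-1))/(0 - (-1)) × (0.2 - 1)/(0 - 1) × (0.2 - 2)/(0 - 2) = 0.950400
L_3(0.2) = (0.2 - (-2))/(1 - (-2)) × (0.2 - (-1))/(1 - (-1)) × (0.2 - 0)/(1 - 0) × (0.2 - 2)/(1 - 2) = 0.158400
L_4(0.2) = (0.2 - (-2))/(2 - (-2)) × (0.2 - (-1))/(2 - (-1)) × (0.2 - 0)/(2 - 0) × (0.2 - 1)/(2 - 1) = -0.017600

P(0.2) = 18×L_0(0.2) + (-8)×L_1(0.2) + (-13)×L_2(0.2) + 11×L_3(0.2) + 20×L_4(0.2)
P(0.2) = -9.860800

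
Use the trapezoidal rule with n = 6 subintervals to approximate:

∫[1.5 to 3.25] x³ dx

f(x) = x³
a = 1.5, b = 3.25, n = 6
h = (b - a)/n = 0.291667

Trapezoidal rule: (h/2)[f(x₀) + 2f(x₁) + 2f(x₂) + ... + f(xₙ)]

x_0 = 1.5000, f(x_0) = 3.375000, coefficient = 1
x_1 = 1.7917, f(x_1) = 5.751374, coefficient = 2
x_2 = 2.0833, f(x_2) = 9.042245, coefficient = 2
x_3 = 2.3750, f(x_3) = 13.396484, coefficient = 2
x_4 = 2.6667, f(x_4) = 18.962963, coefficient = 2
x_5 = 2.9583, f(x_5) = 25.890553, coefficient = 2
x_6 = 3.2500, f(x_6) = 34.328125, coefficient = 1

I ≈ (0.291667/2) × 183.790365 = 26.802762
Exact value: 26.625977
Error: 0.176785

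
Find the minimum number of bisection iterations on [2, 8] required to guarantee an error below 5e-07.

We need (b-a)/2^n ≤ 5e-07
(8 - 2)/2^n ≤ 5e-07
6/2^n ≤ 5e-07
2^n ≥ 12000000
n ≥ log₂(12000000) = 23.52
n ≥ 24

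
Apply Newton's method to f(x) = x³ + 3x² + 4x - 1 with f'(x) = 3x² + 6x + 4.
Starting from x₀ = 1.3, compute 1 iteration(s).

f(x) = x³ + 3x² + 4x - 1
f'(x) = 3x² + 6x + 4
x₀ = 1.3

Newton-Raphson formula: x_{n+1} = x_n - f(x_n)/f'(x_n)

Iteration 1:
  f(1.300000) = 11.467000
  f'(1.300000) = 16.870000
  x_1 = 1.300000 - 11.467000/16.870000 = 0.620273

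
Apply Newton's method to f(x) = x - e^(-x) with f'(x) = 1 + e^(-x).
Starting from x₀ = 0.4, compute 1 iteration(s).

f(x) = x - e^(-x)
f'(x) = 1 + e^(-x)
x₀ = 0.4

Newton-Raphson formula: x_{n+1} = x_n - f(x_n)/f'(x_n)

Iteration 1:
  f(0.400000) = -0.270320
  f'(0.400000) = 1.670320
  x_1 = 0.400000 - (-0.270320)/1.670320 = 0.561837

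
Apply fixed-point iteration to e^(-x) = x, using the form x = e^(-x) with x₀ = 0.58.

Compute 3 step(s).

Equation: e^(-x) = x
Fixed-point form: x = e^(-x)
x₀ = 0.58

x_1 = g(0.580000) = 0.559898
x_2 = g(0.559898) = 0.571267
x_3 = g(0.571267) = 0.564809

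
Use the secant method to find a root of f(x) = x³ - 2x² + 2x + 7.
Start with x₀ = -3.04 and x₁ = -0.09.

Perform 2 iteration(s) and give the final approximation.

f(x) = x³ - 2x² + 2x + 7
x₀ = -3.04, x₁ = -0.09

Secant formula: x_{n+1} = x_n - f(x_n)(x_n - x_{n-1})/(f(x_n) - f(x_{n-1}))

Iteration 1:
  f(-3.040000) = -45.657664
  f(-0.090000) = 6.803071
  x_2 = -0.090000 - 6.803071×(-0.090000 - (-3.040000))/(6.803071 - (-45.657664))
       = -0.472554
Iteration 2:
  f(-0.090000) = 6.803071
  f(-0.472554) = 5.502753
  x_3 = -0.472554 - 5.502753×(-0.472554 - (-0.090000))/(5.502753 - 6.803071)
       = -2.091465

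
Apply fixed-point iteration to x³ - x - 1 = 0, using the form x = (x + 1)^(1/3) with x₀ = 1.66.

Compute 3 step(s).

Equation: x³ - x - 1 = 0
Fixed-point form: x = (x + 1)^(1/3)
x₀ = 1.66

x_1 = g(1.660000) = 1.385566
x_2 = g(1.385566) = 1.336176
x_3 = g(1.336176) = 1.326891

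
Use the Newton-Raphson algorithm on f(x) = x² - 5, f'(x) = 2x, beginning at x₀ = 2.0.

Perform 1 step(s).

f(x) = x² - 5
f'(x) = 2x
x₀ = 2.0

Newton-Raphson formula: x_{n+1} = x_n - f(x_n)/f'(x_n)

Iteration 1:
  f(2.000000) = -1.000000
  f'(2.000000) = 4.000000
  x_1 = 2.000000 - (-1.000000)/4.000000 = 2.250000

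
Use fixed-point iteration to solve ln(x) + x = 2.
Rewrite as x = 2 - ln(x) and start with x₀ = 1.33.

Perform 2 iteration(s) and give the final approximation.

Equation: ln(x) + x = 2
Fixed-point form: x = 2 - ln(x)
x₀ = 1.33

x_1 = g(1.330000) = 1.714821
x_2 = g(1.714821) = 1.460691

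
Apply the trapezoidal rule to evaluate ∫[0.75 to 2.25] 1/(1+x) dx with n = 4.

f(x) = 1/(1+x)
a = 0.75, b = 2.25, n = 4
h = (b - a)/n = 0.375000

Trapezoidal rule: (h/2)[f(x₀) + 2f(x₁) + 2f(x₂) + ... + f(xₙ)]

x_0 = 0.7500, f(x_0) = 0.571429, coefficient = 1
x_1 = 1.1250, f(x_1) = 0.470588, coefficient = 2
x_2 = 1.5000, f(x_2) = 0.400000, coefficient = 2
x_3 = 1.8750, f(x_3) = 0.347826, coefficient = 2
x_4 = 2.2500, f(x_4) = 0.307692, coefficient = 1

I ≈ (0.375000/2) × 3.315950 = 0.621741
Exact value: 0.619039
Error: 0.002701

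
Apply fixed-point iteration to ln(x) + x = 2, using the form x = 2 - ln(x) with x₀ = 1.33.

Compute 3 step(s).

Equation: ln(x) + x = 2
Fixed-point form: x = 2 - ln(x)
x₀ = 1.33

x_1 = g(1.330000) = 1.714821
x_2 = g(1.714821) = 1.460691
x_3 = g(1.460691) = 1.621090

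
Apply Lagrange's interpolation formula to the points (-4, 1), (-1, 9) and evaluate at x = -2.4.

Lagrange interpolation formula:
P(x) = Σ yᵢ × Lᵢ(x)
where Lᵢ(x) = Π_{j≠i} (x - xⱼ)/(xᵢ - xⱼ)

L_0(-2.4) = (-2.4 - (-1))/(-4 - (-1)) = 0.466667
L_1(-2.4) = (-2.4 - (-4))/(-1 - (-4)) = 0.533333

P(-2.4) = 1×L_0(-2.4) + 9×L_1(-2.4)
P(-2.4) = 5.266667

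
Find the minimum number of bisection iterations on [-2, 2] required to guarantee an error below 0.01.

We need (b-a)/2^n ≤ 0.01
(2 - (-2))/2^n ≤ 0.01
4/2^n ≤ 0.01
2^n ≥ 400
n ≥ log₂(400) = 8.64
n ≥ 9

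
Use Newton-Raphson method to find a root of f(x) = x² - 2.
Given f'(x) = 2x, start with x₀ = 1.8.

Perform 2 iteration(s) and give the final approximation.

f(x) = x² - 2
f'(x) = 2x
x₀ = 1.8

Newton-Raphson formula: x_{n+1} = x_n - f(x_n)/f'(x_n)

Iteration 1:
  f(1.800000) = 1.240000
  f'(1.800000) = 3.600000
  x_1 = 1.800000 - 1.240000/3.600000 = 1.455556
Iteration 2:
  f(1.455556) = 0.118642
  f'(1.455556) = 2.911111
  x_2 = 1.455556 - 0.118642/2.911111 = 1.414801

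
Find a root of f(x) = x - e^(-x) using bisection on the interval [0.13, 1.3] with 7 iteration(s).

f(x) = x - e^(-x)
Initial interval: [0.13, 1.3]

Iteration 1:
  c_1 = (0.130000 + 1.300000)/2 = 0.715000
  f(c_1) = f(0.715000) = 0.225808
  f(a) × f(c) < 0, new interval: [0.130000, 0.715000]
Iteration 2:
  c_2 = (0.130000 + 0.715000)/2 = 0.422500
  f(c_2) = f(0.422500) = -0.232906
  f(a) × f(c) ≥ 0, new interval: [0.422500, 0.715000]
Iteration 3:
  c_3 = (0.422500 + 0.715000)/2 = 0.568750
  f(c_3) = f(0.568750) = 0.002517
  f(a) × f(c) < 0, new interval: [0.422500, 0.568750]
Iteration 4:
  c_4 = (0.422500 + 0.568750)/2 = 0.495625
  f(c_4) = f(0.495625) = -0.113565
  f(a) × f(c) ≥ 0, new interval: [0.495625, 0.568750]
Iteration 5:
  c_5 = (0.495625 + 0.568750)/2 = 0.532188
  f(c_5) = f(0.532188) = -0.055131
  f(a) × f(c) ≥ 0, new interval: [0.532188, 0.568750]
Iteration 6:
  c_6 = (0.532188 + 0.568750)/2 = 0.550469
  f(c_6) = f(0.550469) = -0.026211
  f(a) × f(c) ≥ 0, new interval: [0.550469, 0.568750]
Iteration 7:
  c_7 = (0.550469 + 0.568750)/2 = 0.559609
  f(c_7) = f(0.559609) = -0.011823
  f(a) × f(c) ≥ 0, new interval: [0.559609, 0.568750]

After 7 iteration(s), the approximation is c_7 = 0.559609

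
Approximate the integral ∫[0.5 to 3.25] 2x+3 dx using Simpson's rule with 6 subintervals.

f(x) = 2x+3
a = 0.5, b = 3.25, n = 6
h = (b - a)/n = 0.458333

Simpson's rule: (h/3)[f(x₀) + 4f(x₁) + 2f(x₂) + ... + f(xₙ)]

x_0 = 0.5000, f(x_0) = 4.000000, coefficient = 1
x_1 = 0.9583, f(x_1) = 4.916667, coefficient = 4
x_2 = 1.4167, f(x_2) = 5.833333, coefficient = 2
x_3 = 1.8750, f(x_3) = 6.750000, coefficient = 4
x_4 = 2.3333, f(x_4) = 7.666667, coefficient = 2
x_5 = 2.7917, f(x_5) = 8.583333, coefficient = 4
x_6 = 3.2500, f(x_6) = 9.500000, coefficient = 1

I ≈ (0.458333/3) × 121.500000 = 18.562500
Exact value: 18.562500
Error: 0.000000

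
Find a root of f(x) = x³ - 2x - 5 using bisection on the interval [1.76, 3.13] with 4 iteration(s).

f(x) = x³ - 2x - 5
Initial interval: [1.76, 3.13]

Iteration 1:
  c_1 = (1.760000 + 3.130000)/2 = 2.445000
  f(c_1) = f(2.445000) = 4.726271
  f(a) × f(c) < 0, new interval: [1.760000, 2.445000]
Iteration 2:
  c_2 = (1.760000 + 2.445000)/2 = 2.102500
  f(c_2) = f(2.102500) = 0.089114
  f(a) × f(c) < 0, new interval: [1.760000, 2.102500]
Iteration 3:
  c_3 = (1.760000 + 2.102500)/2 = 1.931250
  f(c_3) = f(1.931250) = -1.659466
  f(a) × f(c) ≥ 0, new interval: [1.931250, 2.102500]
Iteration 4:
  c_4 = (1.931250 + 2.102500)/2 = 2.016875
  f(c_4) = f(2.016875) = -0.829537
  f(a) × f(c) ≥ 0, new interval: [2.016875, 2.102500]

After 4 iteration(s), the approximation is c_4 = 2.016875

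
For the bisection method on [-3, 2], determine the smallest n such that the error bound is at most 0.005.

We need (b-a)/2^n ≤ 0.005
(2 - (-3))/2^n ≤ 0.005
5/2^n ≤ 0.005
2^n ≥ 1000
n ≥ log₂(1000) = 9.97
n ≥ 10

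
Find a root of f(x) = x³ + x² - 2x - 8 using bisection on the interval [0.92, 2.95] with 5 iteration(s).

f(x) = x³ + x² - 2x - 8
Initial interval: [0.92, 2.95]

Iteration 1:
  c_1 = (0.920000 + 2.950000)/2 = 1.935000
  f(c_1) = f(1.935000) = -0.880700
  f(a) × f(c) ≥ 0, new interval: [1.935000, 2.950000]
Iteration 2:
  c_2 = (1.935000 + 2.950000)/2 = 2.442500
  f(c_2) = f(2.442500) = 7.652288
  f(a) × f(c) < 0, new interval: [1.935000, 2.442500]
Iteration 3:
  c_3 = (1.935000 + 2.442500)/2 = 2.188750
  f(c_3) = f(2.188750) = 2.898610
  f(a) × f(c) < 0, new interval: [1.935000, 2.188750]
Iteration 4:
  c_4 = (1.935000 + 2.188750)/2 = 2.061875
  f(c_4) = f(2.061875) = 0.893286
  f(a) × f(c) < 0, new interval: [1.935000, 2.061875]
Iteration 5:
  c_5 = (1.935000 + 2.061875)/2 = 1.998437
  f(c_5) = f(1.998437) = -0.021858
  f(a) × f(c) ≥ 0, new interval: [1.998437, 2.061875]

After 5 iteration(s), the approximation is c_5 = 1.998437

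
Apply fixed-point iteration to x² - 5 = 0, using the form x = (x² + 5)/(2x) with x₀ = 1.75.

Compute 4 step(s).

Equation: x² - 5 = 0
Fixed-point form: x = (x² + 5)/(2x)
x₀ = 1.75

x_1 = g(1.750000) = 2.303571
x_2 = g(2.303571) = 2.237057
x_3 = g(2.237057) = 2.236068
x_4 = g(2.236068) = 2.236068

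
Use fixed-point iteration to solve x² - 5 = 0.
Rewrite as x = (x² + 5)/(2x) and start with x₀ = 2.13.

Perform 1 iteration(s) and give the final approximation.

Equation: x² - 5 = 0
Fixed-point form: x = (x² + 5)/(2x)
x₀ = 2.13

x_1 = g(2.130000) = 2.238709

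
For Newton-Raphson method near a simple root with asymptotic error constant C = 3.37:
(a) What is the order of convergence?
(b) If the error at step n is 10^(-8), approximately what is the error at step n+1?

(a) Newton-Raphson has quadratic (order 2) convergence near simple roots.
    This means |e_{n+1}| ≈ C|e_n|².

(b) With |e_n| = 10^(-8) and C = 3.37:
    |e_{n+1}| ≈ 3.37 × (10^(-8))² = 3.37 × 10^(-16)

(a) 2 (quadratic); (b) |e_{n+1}| ≈ 3.370e-16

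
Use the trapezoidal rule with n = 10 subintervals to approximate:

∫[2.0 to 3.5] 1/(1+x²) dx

f(x) = 1/(1+x²)
a = 2.0, b = 3.5, n = 10
h = (b - a)/n = 0.150000

Trapezoidal rule: (h/2)[f(x₀) + 2f(x₁) + 2f(x₂) + ... + f(xₙ)]

x_0 = 2.0000, f(x_0) = 0.200000, coefficient = 1
x_1 = 2.1500, f(x_1) = 0.177857, coefficient = 2
x_2 = 2.3000, f(x_2) = 0.158983, coefficient = 2
x_3 = 2.4500, f(x_3) = 0.142806, coefficient = 2
x_4 = 2.6000, f(x_4) = 0.128866, coefficient = 2
x_5 = 2.7500, f(x_5) = 0.116788, coefficient = 2
x_6 = 2.9000, f(x_6) = 0.106270, coefficient = 2
x_7 = 3.0500, f(x_7) = 0.097064, coefficient = 2
x_8 = 3.2000, f(x_8) = 0.088968, coefficient = 2
x_9 = 3.3500, f(x_9) = 0.081816, coefficient = 2
x_10 = 3.5000, f(x_10) = 0.075472, coefficient = 1

I ≈ (0.150000/2) × 2.474307 = 0.185573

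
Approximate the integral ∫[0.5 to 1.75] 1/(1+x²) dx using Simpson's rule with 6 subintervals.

f(x) = 1/(1+x²)
a = 0.5, b = 1.75, n = 6
h = (b - a)/n = 0.208333

Simpson's rule: (h/3)[f(x₀) + 4f(x₁) + 2f(x₂) + ... + f(xₙ)]

x_0 = 0.5000, f(x_0) = 0.800000, coefficient = 1
x_1 = 0.7083, f(x_1) = 0.665896, coefficient = 4
x_2 = 0.9167, f(x_2) = 0.543396, coefficient = 2
x_3 = 1.1250, f(x_3) = 0.441379, coefficient = 4
x_4 = 1.3333, f(x_4) = 0.360000, coefficient = 2
x_5 = 1.5417, f(x_5) = 0.296144, coefficient = 4
x_6 = 1.7500, f(x_6) = 0.246154, coefficient = 1

I ≈ (0.208333/3) × 8.466623 = 0.587960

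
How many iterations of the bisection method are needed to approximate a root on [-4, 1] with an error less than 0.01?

We need (b-a)/2^n ≤ 0.01
(1 - (-4))/2^n ≤ 0.01
5/2^n ≤ 0.01
2^n ≥ 500
n ≥ log₂(500) = 8.97
n ≥ 9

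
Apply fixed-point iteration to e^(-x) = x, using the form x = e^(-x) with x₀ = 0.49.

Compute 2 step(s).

Equation: e^(-x) = x
Fixed-point form: x = e^(-x)
x₀ = 0.49

x_1 = g(0.490000) = 0.612626
x_2 = g(0.612626) = 0.541926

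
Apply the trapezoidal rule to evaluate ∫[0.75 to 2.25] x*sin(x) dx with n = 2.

f(x) = x*sin(x)
a = 0.75, b = 2.25, n = 2
h = (b - a)/n = 0.750000

Trapezoidal rule: (h/2)[f(x₀) + 2f(x₁) + 2f(x₂) + ... + f(xₙ)]

x_0 = 0.7500, f(x_0) = 0.511229, coefficient = 1
x_1 = 1.5000, f(x_1) = 1.496242, coefficient = 2
x_2 = 2.2500, f(x_2) = 1.750665, coefficient = 1

I ≈ (0.750000/2) × 5.254379 = 1.970392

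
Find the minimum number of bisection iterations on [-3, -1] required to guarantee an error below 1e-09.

We need (b-a)/2^n ≤ 1e-09
(-1 - (-3))/2^n ≤ 1e-09
2/2^n ≤ 1e-09
2^n ≥ 2000000000
n ≥ log₂(2000000000) = 30.90
n ≥ 31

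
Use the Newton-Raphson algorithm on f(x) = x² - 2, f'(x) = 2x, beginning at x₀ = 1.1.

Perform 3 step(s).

f(x) = x² - 2
f'(x) = 2x
x₀ = 1.1

Newton-Raphson formula: x_{n+1} = x_n - f(x_n)/f'(x_n)

Iteration 1:
  f(1.100000) = -0.790000
  f'(1.100000) = 2.200000
  x_1 = 1.100000 - (-0.790000)/2.200000 = 1.459091
Iteration 2:
  f(1.459091) = 0.128946
  f'(1.459091) = 2.918182
  x_2 = 1.459091 - 0.128946/2.918182 = 1.414904
Iteration 3:
  f(1.414904) = 0.001953
  f'(1.414904) = 2.829807
  x_3 = 1.414904 - 0.001953/2.829807 = 1.414214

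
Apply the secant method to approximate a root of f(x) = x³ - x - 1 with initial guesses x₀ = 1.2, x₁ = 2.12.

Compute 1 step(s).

f(x) = x³ - x - 1
x₀ = 1.2, x₁ = 2.12

Secant formula: x_{n+1} = x_n - f(x_n)(x_n - x_{n-1})/(f(x_n) - f(x_{n-1}))

Iteration 1:
  f(1.200000) = -0.472000
  f(2.120000) = 6.408128
  x_2 = 2.120000 - 6.408128×(2.120000 - 1.200000)/(6.408128 - (-0.472000))
       = 1.263115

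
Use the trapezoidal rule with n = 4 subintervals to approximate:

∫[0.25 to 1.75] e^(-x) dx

f(x) = e^(-x)
a = 0.25, b = 1.75, n = 4
h = (b - a)/n = 0.375000

Trapezoidal rule: (h/2)[f(x₀) + 2f(x₁) + 2f(x₂) + ... + f(xₙ)]

x_0 = 0.2500, f(x_0) = 0.778801, coefficient = 1
x_1 = 0.6250, f(x_1) = 0.535261, coefficient = 2
x_2 = 1.0000, f(x_2) = 0.367879, coefficient = 2
x_3 = 1.3750, f(x_3) = 0.252840, coefficient = 2
x_4 = 1.7500, f(x_4) = 0.173774, coefficient = 1

I ≈ (0.375000/2) × 3.264536 = 0.612100
Exact value: 0.605027
Error: 0.007074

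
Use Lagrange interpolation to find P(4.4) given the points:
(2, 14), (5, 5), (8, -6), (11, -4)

Lagrange interpolation formula:
P(x) = Σ yᵢ × Lᵢ(x)
where Lᵢ(x) = Π_{j≠i} (x - xⱼ)/(xᵢ - xⱼ)

L_0(4.4) = (4.4 - 5)/(2 - 5) × (4.4 - 8)/(2 - 8) × (4.4 - 11)/(2 - 11) = 0.088000
L_1(4.4) = (4.4 - 2)/(5 - 2) × (4.4 - 8)/(5 - 8) × (4.4 - 11)/(5 - 11) = 1.056000
L_2(4.4) = (4.4 - 2)/(8 - 2) × (4.4 - 5)/(8 - 5) × (4.4 - 11)/(8 - 11) = -0.176000
L_3(4.4) = (4.4 - 2)/(11 - 2) × (4.4 - 5)/(11 - 5) × (4.4 - 8)/(11 - 8) = 0.032000

P(4.4) = 14×L_0(4.4) + 5×L_1(4.4) + (-6)×L_2(4.4) + (-4)×L_3(4.4)
P(4.4) = 7.440000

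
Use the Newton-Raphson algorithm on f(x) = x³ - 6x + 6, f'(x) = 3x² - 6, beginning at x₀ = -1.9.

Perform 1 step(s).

f(x) = x³ - 6x + 6
f'(x) = 3x² - 6
x₀ = -1.9

Newton-Raphson formula: x_{n+1} = x_n - f(x_n)/f'(x_n)

Iteration 1:
  f(-1.900000) = 10.541000
  f'(-1.900000) = 4.830000
  x_1 = -1.900000 - 10.541000/4.830000 = -4.082402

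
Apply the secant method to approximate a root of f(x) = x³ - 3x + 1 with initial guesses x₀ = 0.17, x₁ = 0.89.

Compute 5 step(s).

f(x) = x³ - 3x + 1
x₀ = 0.17, x₁ = 0.89

Secant formula: x_{n+1} = x_n - f(x_n)(x_n - x_{n-1})/(f(x_n) - f(x_{n-1}))

Iteration 1:
  f(0.170000) = 0.494913
  f(0.890000) = -0.965031
  x_2 = 0.890000 - (-0.965031)×(0.890000 - 0.170000)/(-0.965031 - 0.494913)
       = 0.414076
Iteration 2:
  f(0.890000) = -0.965031
  f(0.414076) = -0.171231
  x_3 = 0.414076 - (-0.171231)×(0.414076 - 0.890000)/(-0.171231 - (-0.965031))
       = 0.311414
Iteration 3:
  f(0.414076) = -0.171231
  f(0.311414) = 0.095958
  x_4 = 0.311414 - 0.095958×(0.311414 - 0.414076)/(0.095958 - (-0.171231))
       = 0.348284
Iteration 4:
  f(0.311414) = 0.095958
  f(0.348284) = -0.002605
  x_5 = 0.348284 - (-0.002605)×(0.348284 - 0.311414)/(-0.002605 - 0.095958)
       = 0.347310
Iteration 5:
  f(0.348284) = -0.002605
  f(0.347310) = -0.000035
  x_6 = 0.347310 - (-0.000035)×(0.347310 - 0.348284)/(-0.000035 - (-0.002605))
       = 0.347296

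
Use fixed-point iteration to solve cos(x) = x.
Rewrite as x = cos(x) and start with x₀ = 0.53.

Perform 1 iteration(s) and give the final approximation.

Equation: cos(x) = x
Fixed-point form: x = cos(x)
x₀ = 0.53

x_1 = g(0.530000) = 0.862807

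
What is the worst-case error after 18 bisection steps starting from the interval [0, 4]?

Bisection error bound: |error| ≤ (b-a)/2^n
|error| ≤ (4 - 0)/2^18 = 4/2^18
|error| ≤ 0.0000152588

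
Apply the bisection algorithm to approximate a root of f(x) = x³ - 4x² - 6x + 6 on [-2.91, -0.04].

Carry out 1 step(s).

f(x) = x³ - 4x² - 6x + 6
Initial interval: [-2.91, -0.04]

Iteration 1:
  c_1 = (-2.910000 + (-0.040000))/2 = -1.475000
  f(c_1) = f(-1.475000) = 2.938453
  f(a) × f(c) < 0, new interval: [-2.910000, -1.475000]

After 1 iteration(s), the approximation is c_1 = -1.475000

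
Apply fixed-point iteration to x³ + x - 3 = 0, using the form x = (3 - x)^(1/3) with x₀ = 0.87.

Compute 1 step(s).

Equation: x³ + x - 3 = 0
Fixed-point form: x = (3 - x)^(1/3)
x₀ = 0.87

x_1 = g(0.870000) = 1.286648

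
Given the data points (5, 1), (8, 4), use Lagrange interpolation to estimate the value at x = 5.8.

Lagrange interpolation formula:
P(x) = Σ yᵢ × Lᵢ(x)
where Lᵢ(x) = Π_{j≠i} (x - xⱼ)/(xᵢ - xⱼ)

L_0(5.8) = (5.8 - 8)/(5 - 8) = 0.733333
L_1(5.8) = (5.8 - 5)/(8 - 5) = 0.266667

P(5.8) = 1×L_0(5.8) + 4×L_1(5.8)
P(5.8) = 1.800000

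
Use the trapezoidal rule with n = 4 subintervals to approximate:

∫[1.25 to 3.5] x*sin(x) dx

f(x) = x*sin(x)
a = 1.25, b = 3.5, n = 4
h = (b - a)/n = 0.562500

Trapezoidal rule: (h/2)[f(x₀) + 2f(x₁) + 2f(x₂) + ... + f(xₙ)]

x_0 = 1.2500, f(x_0) = 1.186231, coefficient = 1
x_1 = 1.8125, f(x_1) = 1.759814, coefficient = 2
x_2 = 2.3750, f(x_2) = 1.647502, coefficient = 2
x_3 = 2.9375, f(x_3) = 0.595369, coefficient = 2
x_4 = 3.5000, f(x_4) = -1.227741, coefficient = 1

I ≈ (0.562500/2) × 7.963858 = 2.239835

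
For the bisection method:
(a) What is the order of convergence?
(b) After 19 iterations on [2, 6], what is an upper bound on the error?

(a) Bisection has linear (order 1) convergence; the error is halved each step.

(b) Error bound = (b-a)/2^n = (6 - 2)/2^{19}
    = 4/2^{19}

(a) 1 (linear); (b) error ≤ 7.63e-06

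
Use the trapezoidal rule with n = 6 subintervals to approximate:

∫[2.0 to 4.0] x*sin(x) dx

f(x) = x*sin(x)
a = 2.0, b = 4.0, n = 6
h = (b - a)/n = 0.333333

Trapezoidal rule: (h/2)[f(x₀) + 2f(x₁) + 2f(x₂) + ... + f(xₙ)]

x_0 = 2.0000, f(x_0) = 1.818595, coefficient = 1
x_1 = 2.3333, f(x_1) = 1.687200, coefficient = 2
x_2 = 2.6667, f(x_2) = 1.219394, coefficient = 2
x_3 = 3.0000, f(x_3) = 0.423360, coefficient = 2
x_4 = 3.3333, f(x_4) = -0.635227, coefficient = 2
x_5 = 3.6667, f(x_5) = -1.838016, coefficient = 2
x_6 = 4.0000, f(x_6) = -3.027210, coefficient = 1

I ≈ (0.333333/2) × 0.504808 = 0.084135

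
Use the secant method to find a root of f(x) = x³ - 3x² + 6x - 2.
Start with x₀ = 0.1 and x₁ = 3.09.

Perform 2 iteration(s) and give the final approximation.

f(x) = x³ - 3x² + 6x - 2
x₀ = 0.1, x₁ = 3.09

Secant formula: x_{n+1} = x_n - f(x_n)(x_n - x_{n-1})/(f(x_n) - f(x_{n-1}))

Iteration 1:
  f(0.100000) = -1.429000
  f(3.090000) = 17.399329
  x_2 = 3.090000 - 17.399329×(3.090000 - 0.100000)/(17.399329 - (-1.429000))
       = 0.326930
Iteration 2:
  f(3.090000) = 17.399329
  f(0.326930) = -0.324127
  x_3 = 0.326930 - (-0.324127)×(0.326930 - 3.090000)/(-0.324127 - 17.399329)
       = 0.377461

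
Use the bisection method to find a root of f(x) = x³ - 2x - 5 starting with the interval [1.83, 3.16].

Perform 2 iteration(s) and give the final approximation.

f(x) = x³ - 2x - 5
Initial interval: [1.83, 3.16]

Iteration 1:
  c_1 = (1.830000 + 3.160000)/2 = 2.495000
  f(c_1) = f(2.495000) = 5.541437
  f(a) × f(c) < 0, new interval: [1.830000, 2.495000]
Iteration 2:
  c_2 = (1.830000 + 2.495000)/2 = 2.162500
  f(c_2) = f(2.162500) = 0.787729
  f(a) × f(c) < 0, new interval: [1.830000, 2.162500]

After 2 iteration(s), the approximation is c_2 = 2.162500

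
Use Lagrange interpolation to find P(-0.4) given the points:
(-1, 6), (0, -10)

Lagrange interpolation formula:
P(x) = Σ yᵢ × Lᵢ(x)
where Lᵢ(x) = Π_{j≠i} (x - xⱼ)/(xᵢ - xⱼ)

L_0(-0.4) = (-0.4 - 0)/(-1 - 0) = 0.400000
L_1(-0.4) = (-0.4 - (-1))/(0 - (-1)) = 0.600000

P(-0.4) = 6×L_0(-0.4) + (-10)×L_1(-0.4)
P(-0.4) = -3.600000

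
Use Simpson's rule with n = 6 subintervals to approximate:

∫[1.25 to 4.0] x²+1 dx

f(x) = x²+1
a = 1.25, b = 4.0, n = 6
h = (b - a)/n = 0.458333

Simpson's rule: (h/3)[f(x₀) + 4f(x₁) + 2f(x₂) + ... + f(xₙ)]

x_0 = 1.2500, f(x_0) = 2.562500, coefficient = 1
x_1 = 1.7083, f(x_1) = 3.918403, coefficient = 4
x_2 = 2.1667, f(x_2) = 5.694444, coefficient = 2
x_3 = 2.6250, f(x_3) = 7.890625, coefficient = 4
x_4 = 3.0833, f(x_4) = 10.506944, coefficient = 2
x_5 = 3.5417, f(x_5) = 13.543403, coefficient = 4
x_6 = 4.0000, f(x_6) = 17.000000, coefficient = 1

I ≈ (0.458333/3) × 153.375000 = 23.432292
Exact value: 23.432292
Error: 0.000000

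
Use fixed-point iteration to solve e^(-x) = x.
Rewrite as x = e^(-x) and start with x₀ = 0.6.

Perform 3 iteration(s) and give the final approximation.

Equation: e^(-x) = x
Fixed-point form: x = e^(-x)
x₀ = 0.6

x_1 = g(0.600000) = 0.548812
x_2 = g(0.548812) = 0.577636
x_3 = g(0.577636) = 0.561224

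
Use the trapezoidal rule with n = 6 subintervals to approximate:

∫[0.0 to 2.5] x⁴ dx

f(x) = x⁴
a = 0.0, b = 2.5, n = 6
h = (b - a)/n = 0.416667

Trapezoidal rule: (h/2)[f(x₀) + 2f(x₁) + 2f(x₂) + ... + f(xₙ)]

x_0 = 0.0000, f(x_0) = 0.000000, coefficient = 1
x_1 = 0.4167, f(x_1) = 0.030141, coefficient = 2
x_2 = 0.8333, f(x_2) = 0.482253, coefficient = 2
x_3 = 1.2500, f(x_3) = 2.441406, coefficient = 2
x_4 = 1.6667, f(x_4) = 7.716049, coefficient = 2
x_5 = 2.0833, f(x_5) = 18.838011, coefficient = 2
x_6 = 2.5000, f(x_6) = 39.062500, coefficient = 1

I ≈ (0.416667/2) × 98.078221 = 20.432963
Exact value: 19.531250
Error: 0.901713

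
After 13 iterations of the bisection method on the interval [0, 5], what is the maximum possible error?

Bisection error bound: |error| ≤ (b-a)/2^n
|error| ≤ (5 - 0)/2^13 = 5/2^13
|error| ≤ 0.0006103516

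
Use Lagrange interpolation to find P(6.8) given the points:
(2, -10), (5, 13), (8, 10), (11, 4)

Lagrange interpolation formula:
P(x) = Σ yᵢ × Lᵢ(x)
where Lᵢ(x) = Π_{j≠i} (x - xⱼ)/(xᵢ - xⱼ)

L_0(6.8) = (6.8 - 5)/(2 - 5) × (6.8 - 8)/(2 - 8) × (6.8 - 11)/(2 - 11) = -0.056000
L_1(6.8) = (6.8 - 2)/(5 - 2) × (6.8 - 8)/(5 - 8) × (6.8 - 11)/(5 - 11) = 0.448000
L_2(6.8) = (6.8 - 2)/(8 - 2) × (6.8 - 5)/(8 - 5) × (6.8 - 11)/(8 - 11) = 0.672000
L_3(6.8) = (6.8 - 2)/(11 - 2) × (6.8 - 5)/(11 - 5) × (6.8 - 8)/(11 - 8) = -0.064000

P(6.8) = (-10)×L_0(6.8) + 13×L_1(6.8) + 10×L_2(6.8) + 4×L_3(6.8)
P(6.8) = 12.848000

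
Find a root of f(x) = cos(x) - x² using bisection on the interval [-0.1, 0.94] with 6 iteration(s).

f(x) = cos(x) - x²
Initial interval: [-0.1, 0.94]

Iteration 1:
  c_1 = (-0.100000 + 0.940000)/2 = 0.420000
  f(c_1) = f(0.420000) = 0.736689
  f(a) × f(c) ≥ 0, new interval: [0.420000, 0.940000]
Iteration 2:
  c_2 = (0.420000 + 0.940000)/2 = 0.680000
  f(c_2) = f(0.680000) = 0.315173
  f(a) × f(c) ≥ 0, new interval: [0.680000, 0.940000]
Iteration 3:
  c_3 = (0.680000 + 0.940000)/2 = 0.810000
  f(c_3) = f(0.810000) = 0.033398
  f(a) × f(c) ≥ 0, new interval: [0.810000, 0.940000]
Iteration 4:
  c_4 = (0.810000 + 0.940000)/2 = 0.875000
  f(c_4) = f(0.875000) = -0.124628
  f(a) × f(c) < 0, new interval: [0.810000, 0.875000]
Iteration 5:
  c_5 = (0.810000 + 0.875000)/2 = 0.842500
  f(c_5) = f(0.842500) = -0.044207
  f(a) × f(c) < 0, new interval: [0.810000, 0.842500]
Iteration 6:
  c_6 = (0.810000 + 0.842500)/2 = 0.826250
  f(c_6) = f(0.826250) = -0.005051
  f(a) × f(c) < 0, new interval: [0.810000, 0.826250]

After 6 iteration(s), the approximation is c_6 = 0.826250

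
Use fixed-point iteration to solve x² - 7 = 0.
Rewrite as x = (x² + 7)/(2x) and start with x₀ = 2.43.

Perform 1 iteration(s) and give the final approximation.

Equation: x² - 7 = 0
Fixed-point form: x = (x² + 7)/(2x)
x₀ = 2.43

x_1 = g(2.430000) = 2.655329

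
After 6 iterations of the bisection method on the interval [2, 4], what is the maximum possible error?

Bisection error bound: |error| ≤ (b-a)/2^n
|error| ≤ (4 - 2)/2^6 = 2/2^6
|error| ≤ 0.0312500000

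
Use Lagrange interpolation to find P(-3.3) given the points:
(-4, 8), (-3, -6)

Lagrange interpolation formula:
P(x) = Σ yᵢ × Lᵢ(x)
where Lᵢ(x) = Π_{j≠i} (x - xⱼ)/(xᵢ - xⱼ)

L_0(-3.3) = (-3.3 - (-3))/(-4 - (-3)) = 0.300000
L_1(-3.3) = (-3.3 - (-4))/(-3 - (-4)) = 0.700000

P(-3.3) = 8×L_0(-3.3) + (-6)×L_1(-3.3)
P(-3.3) = -1.800000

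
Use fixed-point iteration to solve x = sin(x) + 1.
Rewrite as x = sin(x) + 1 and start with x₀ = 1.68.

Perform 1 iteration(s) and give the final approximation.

Equation: x = sin(x) + 1
Fixed-point form: x = sin(x) + 1
x₀ = 1.68

x_1 = g(1.680000) = 1.994043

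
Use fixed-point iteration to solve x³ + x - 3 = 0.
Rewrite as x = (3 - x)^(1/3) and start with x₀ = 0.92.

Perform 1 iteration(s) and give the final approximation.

Equation: x³ + x - 3 = 0
Fixed-point form: x = (3 - x)^(1/3)
x₀ = 0.92

x_1 = g(0.920000) = 1.276501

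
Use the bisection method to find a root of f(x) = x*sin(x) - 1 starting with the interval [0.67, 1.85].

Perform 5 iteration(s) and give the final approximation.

f(x) = x*sin(x) - 1
Initial interval: [0.67, 1.85]

Iteration 1:
  c_1 = (0.670000 + 1.850000)/2 = 1.260000
  f(c_1) = f(1.260000) = 0.199634
  f(a) × f(c) < 0, new interval: [0.670000, 1.260000]
Iteration 2:
  c_2 = (0.670000 + 1.260000)/2 = 0.965000
  f(c_2) = f(0.965000) = -0.206723
  f(a) × f(c) ≥ 0, new interval: [0.965000, 1.260000]
Iteration 3:
  c_3 = (0.965000 + 1.260000)/2 = 1.112500
  f(c_3) = f(1.112500) = -0.002302
  f(a) × f(c) ≥ 0, new interval: [1.112500, 1.260000]
Iteration 4:
  c_4 = (1.112500 + 1.260000)/2 = 1.186250
  f(c_4) = f(1.186250) = 0.099617
  f(a) × f(c) < 0, new interval: [1.112500, 1.186250]
Iteration 5:
  c_5 = (1.112500 + 1.186250)/2 = 1.149375
  f(c_5) = f(1.149375) = 0.048814
  f(a) × f(c) < 0, new interval: [1.112500, 1.149375]

After 5 iteration(s), the approximation is c_5 = 1.149375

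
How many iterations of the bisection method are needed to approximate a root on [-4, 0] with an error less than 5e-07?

We need (b-a)/2^n ≤ 5e-07
(0 - (-4))/2^n ≤ 5e-07
4/2^n ≤ 5e-07
2^n ≥ 8000000
n ≥ log₂(8000000) = 22.93
n ≥ 23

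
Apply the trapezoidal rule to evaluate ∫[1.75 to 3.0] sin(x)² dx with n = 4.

f(x) = sin(x)²
a = 1.75, b = 3.0, n = 4
h = (b - a)/n = 0.312500

Trapezoidal rule: (h/2)[f(x₀) + 2f(x₁) + 2f(x₂) + ... + f(xₙ)]

x_0 = 1.7500, f(x_0) = 0.968228, coefficient = 1
x_1 = 2.0625, f(x_1) = 0.777095, coefficient = 2
x_2 = 2.3750, f(x_2) = 0.481199, coefficient = 2
x_3 = 2.6875, f(x_3) = 0.192411, coefficient = 2
x_4 = 3.0000, f(x_4) = 0.019915, coefficient = 1

I ≈ (0.312500/2) × 3.889553 = 0.607743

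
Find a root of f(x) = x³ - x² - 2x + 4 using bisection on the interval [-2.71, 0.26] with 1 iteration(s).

f(x) = x³ - x² - 2x + 4
Initial interval: [-2.71, 0.26]

Iteration 1:
  c_1 = (-2.710000 + 0.260000)/2 = -1.225000
  f(c_1) = f(-1.225000) = 3.111109
  f(a) × f(c) < 0, new interval: [-2.710000, -1.225000]

After 1 iteration(s), the approximation is c_1 = -1.225000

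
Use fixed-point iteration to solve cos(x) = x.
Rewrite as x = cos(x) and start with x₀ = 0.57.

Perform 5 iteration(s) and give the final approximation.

Equation: cos(x) = x
Fixed-point form: x = cos(x)
x₀ = 0.57

x_1 = g(0.570000) = 0.841901
x_2 = g(0.841901) = 0.666046
x_3 = g(0.666046) = 0.786271
x_4 = g(0.786271) = 0.706489
x_5 = g(0.706489) = 0.760646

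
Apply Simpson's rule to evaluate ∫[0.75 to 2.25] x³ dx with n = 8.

f(x) = x³
a = 0.75, b = 2.25, n = 8
h = (b - a)/n = 0.187500

Simpson's rule: (h/3)[f(x₀) + 4f(x₁) + 2f(x₂) + ... + f(xₙ)]

x_0 = 0.7500, f(x_0) = 0.421875, coefficient = 1
x_1 = 0.9375, f(x_1) = 0.823975, coefficient = 4
x_2 = 1.1250, f(x_2) = 1.423828, coefficient = 2
x_3 = 1.3125, f(x_3) = 2.260986, coefficient = 4
x_4 = 1.5000, f(x_4) = 3.375000, coefficient = 2
x_5 = 1.6875, f(x_5) = 4.805420, coefficient = 4
x_6 = 1.8750, f(x_6) = 6.591797, coefficient = 2
x_7 = 2.0625, f(x_7) = 8.773682, coefficient = 4
x_8 = 2.2500, f(x_8) = 11.390625, coefficient = 1

I ≈ (0.187500/3) × 101.250000 = 6.328125
Exact value: 6.328125
Error: 0.000000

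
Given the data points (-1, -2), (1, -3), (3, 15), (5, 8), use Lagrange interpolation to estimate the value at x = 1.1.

Lagrange interpolation formula:
P(x) = Σ yᵢ × Lᵢ(x)
where Lᵢ(x) = Π_{j≠i} (x - xⱼ)/(xᵢ - xⱼ)

L_0(1.1) = (1.1 - 1)/(-1 - 1) × (1.1 - 3)/(-1 - 3) × (1.1 - 5)/(-1 - 5) = -0.015438
L_1(1.1) = (1.1 - (-1))/(1 - (-1)) × (1.1 - 3)/(1 - 3) × (1.1 - 5)/(1 - 5) = 0.972562
L_2(1.1) = (1.1 - (-1))/(3 - (-1)) × (1.1 - 1)/(3 - 1) × (1.1 - 5)/(3 - 5) = 0.051188
L_3(1.1) = (1.1 - (-1))/(5 - (-1)) × (1.1 - 1)/(5 - 1) × (1.1 - 3)/(5 - 3) = -0.008313

P(1.1) = (-2)×L_0(1.1) + (-3)×L_1(1.1) + 15×L_2(1.1) + 8×L_3(1.1)
P(1.1) = -2.185500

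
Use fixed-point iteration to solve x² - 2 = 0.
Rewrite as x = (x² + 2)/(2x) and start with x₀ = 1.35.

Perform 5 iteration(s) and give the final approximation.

Equation: x² - 2 = 0
Fixed-point form: x = (x² + 2)/(2x)
x₀ = 1.35

x_1 = g(1.350000) = 1.415741
x_2 = g(1.415741) = 1.414214
x_3 = g(1.414214) = 1.414214
x_4 = g(1.414214) = 1.414214
x_5 = g(1.414214) = 1.414214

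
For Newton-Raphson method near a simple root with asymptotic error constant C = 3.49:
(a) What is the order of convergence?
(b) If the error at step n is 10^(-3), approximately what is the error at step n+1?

(a) Newton-Raphson has quadratic (order 2) convergence near simple roots.
    This means |e_{n+1}| ≈ C|e_n|².

(b) With |e_n| = 10^(-3) and C = 3.49:
    |e_{n+1}| ≈ 3.49 × (10^(-3))² = 3.49 × 10^(-6)

(a) 2 (quadratic); (b) |e_{n+1}| ≈ 3.490e-06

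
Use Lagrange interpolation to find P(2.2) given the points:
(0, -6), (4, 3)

Lagrange interpolation formula:
P(x) = Σ yᵢ × Lᵢ(x)
where Lᵢ(x) = Π_{j≠i} (x - xⱼ)/(xᵢ - xⱼ)

L_0(2.2) = (2.2 - 4)/(0 - 4) = 0.450000
L_1(2.2) = (2.2 - 0)/(4 - 0) = 0.550000

P(2.2) = (-6)×L_0(2.2) + 3×L_1(2.2)
P(2.2) = -1.050000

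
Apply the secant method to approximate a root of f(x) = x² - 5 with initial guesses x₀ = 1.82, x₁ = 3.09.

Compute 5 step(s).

f(x) = x² - 5
x₀ = 1.82, x₁ = 3.09

Secant formula: x_{n+1} = x_n - f(x_n)(x_n - x_{n-1})/(f(x_n) - f(x_{n-1}))

Iteration 1:
  f(1.820000) = -1.687600
  f(3.090000) = 4.548100
  x_2 = 3.090000 - 4.548100×(3.090000 - 1.820000)/(4.548100 - (-1.687600))
       = 2.163707
Iteration 2:
  f(3.090000) = 4.548100
  f(2.163707) = -0.318373
  x_3 = 2.163707 - (-0.318373)×(2.163707 - 3.090000)/(-0.318373 - 4.548100)
       = 2.224306
Iteration 3:
  f(2.163707) = -0.318373
  f(2.224306) = -0.052461
  x_4 = 2.224306 - (-0.052461)×(2.224306 - 2.163707)/(-0.052461 - (-0.318373))
       = 2.236262
Iteration 4:
  f(2.224306) = -0.052461
  f(2.236262) = 0.000867
  x_5 = 2.236262 - 0.000867×(2.236262 - 2.224306)/(0.000867 - (-0.052461))
       = 2.236067
Iteration 5:
  f(2.236262) = 0.000867
  f(2.236067) = -0.000002
  x_6 = 2.236067 - (-0.000002)×(2.236067 - 2.236262)/(-0.000002 - 0.000867)
       = 2.236068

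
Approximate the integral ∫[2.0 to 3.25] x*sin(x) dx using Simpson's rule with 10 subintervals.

f(x) = x*sin(x)
a = 2.0, b = 3.25, n = 10
h = (b - a)/n = 0.125000

Simpson's rule: (h/3)[f(x₀) + 4f(x₁) + 2f(x₂) + ... + f(xₙ)]

x_0 = 2.0000, f(x_0) = 1.818595, coefficient = 1
x_1 = 2.1250, f(x_1) = 1.806930, coefficient = 4
x_2 = 2.2500, f(x_2) = 1.750665, coefficient = 2
x_3 = 2.3750, f(x_3) = 1.647502, coefficient = 4
x_4 = 2.5000, f(x_4) = 1.496180, coefficient = 2
x_5 = 2.6250, f(x_5) = 1.296541, coefficient = 4
x_6 = 2.7500, f(x_6) = 1.049568, coefficient = 2
x_7 = 2.8750, f(x_7) = 0.757407, coefficient = 4
x_8 = 3.0000, f(x_8) = 0.423360, coefficient = 2
x_9 = 3.1250, f(x_9) = 0.051850, coefficient = 4
x_10 = 3.2500, f(x_10) = -0.351634, coefficient = 1

I ≈ (0.125000/3) × 33.147423 = 1.381143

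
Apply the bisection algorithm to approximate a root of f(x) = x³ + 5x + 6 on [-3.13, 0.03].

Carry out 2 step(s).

f(x) = x³ + 5x + 6
Initial interval: [-3.13, 0.03]

Iteration 1:
  c_1 = (-3.130000 + 0.030000)/2 = -1.550000
  f(c_1) = f(-1.550000) = -5.473875
  f(a) × f(c) ≥ 0, new interval: [-1.550000, 0.030000]
Iteration 2:
  c_2 = (-1.550000 + 0.030000)/2 = -0.760000
  f(c_2) = f(-0.760000) = 1.761024
  f(a) × f(c) < 0, new interval: [-1.550000, -0.760000]

After 2 iteration(s), the approximation is c_2 = -0.760000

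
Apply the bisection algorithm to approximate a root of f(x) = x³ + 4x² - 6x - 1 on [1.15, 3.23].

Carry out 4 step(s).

f(x) = x³ + 4x² - 6x - 1
Initial interval: [1.15, 3.23]

Iteration 1:
  c_1 = (1.150000 + 3.230000)/2 = 2.190000
  f(c_1) = f(2.190000) = 15.547859
  f(a) × f(c) < 0, new interval: [1.150000, 2.190000]
Iteration 2:
  c_2 = (1.150000 + 2.190000)/2 = 1.670000
  f(c_2) = f(1.670000) = 4.793063
  f(a) × f(c) < 0, new interval: [1.150000, 1.670000]
Iteration 3:
  c_3 = (1.150000 + 1.670000)/2 = 1.410000
  f(c_3) = f(1.410000) = 1.295621
  f(a) × f(c) < 0, new interval: [1.150000, 1.410000]
Iteration 4:
  c_4 = (1.150000 + 1.410000)/2 = 1.280000
  f(c_4) = f(1.280000) = -0.029248
  f(a) × f(c) ≥ 0, new interval: [1.280000, 1.410000]

After 4 iteration(s), the approximation is c_4 = 1.280000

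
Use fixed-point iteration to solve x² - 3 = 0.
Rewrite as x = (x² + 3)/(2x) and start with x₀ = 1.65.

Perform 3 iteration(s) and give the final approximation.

Equation: x² - 3 = 0
Fixed-point form: x = (x² + 3)/(2x)
x₀ = 1.65

x_1 = g(1.650000) = 1.734091
x_2 = g(1.734091) = 1.732052
x_3 = g(1.732052) = 1.732051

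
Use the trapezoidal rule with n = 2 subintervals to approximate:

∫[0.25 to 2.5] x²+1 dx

f(x) = x²+1
a = 0.25, b = 2.5, n = 2
h = (b - a)/n = 1.125000

Trapezoidal rule: (h/2)[f(x₀) + 2f(x₁) + 2f(x₂) + ... + f(xₙ)]

x_0 = 0.2500, f(x_0) = 1.062500, coefficient = 1
x_1 = 1.3750, f(x_1) = 2.890625, coefficient = 2
x_2 = 2.5000, f(x_2) = 7.250000, coefficient = 1

I ≈ (1.125000/2) × 14.093750 = 7.927734
Exact value: 7.453125
Error: 0.474609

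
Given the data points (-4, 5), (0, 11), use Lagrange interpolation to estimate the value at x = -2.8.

Lagrange interpolation formula:
P(x) = Σ yᵢ × Lᵢ(x)
where Lᵢ(x) = Π_{j≠i} (x - xⱼ)/(xᵢ - xⱼ)

L_0(-2.8) = (-2.8 - 0)/(-4 - 0) = 0.700000
L_1(-2.8) = (-2.8 - (-4))/(0 - (-4)) = 0.300000

P(-2.8) = 5×L_0(-2.8) + 11×L_1(-2.8)
P(-2.8) = 6.800000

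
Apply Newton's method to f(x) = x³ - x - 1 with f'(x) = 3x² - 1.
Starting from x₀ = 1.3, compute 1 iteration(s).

f(x) = x³ - x - 1
f'(x) = 3x² - 1
x₀ = 1.3

Newton-Raphson formula: x_{n+1} = x_n - f(x_n)/f'(x_n)

Iteration 1:
  f(1.300000) = -0.103000
  f'(1.300000) = 4.070000
  x_1 = 1.300000 - (-0.103000)/4.070000 = 1.325307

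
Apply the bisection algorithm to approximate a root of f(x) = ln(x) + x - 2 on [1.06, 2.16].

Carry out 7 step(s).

f(x) = ln(x) + x - 2
Initial interval: [1.06, 2.16]

Iteration 1:
  c_1 = (1.060000 + 2.160000)/2 = 1.610000
  f(c_1) = f(1.610000) = 0.086234
  f(a) × f(c) < 0, new interval: [1.060000, 1.610000]
Iteration 2:
  c_2 = (1.060000 + 1.610000)/2 = 1.335000
  f(c_2) = f(1.335000) = -0.376069
  f(a) × f(c) ≥ 0, new interval: [1.335000, 1.610000]
Iteration 3:
  c_3 = (1.335000 + 1.610000)/2 = 1.472500
  f(c_3) = f(1.472500) = -0.140538
  f(a) × f(c) ≥ 0, new interval: [1.472500, 1.610000]
Iteration 4:
  c_4 = (1.472500 + 1.610000)/2 = 1.541250
  f(c_4) = f(1.541250) = -0.026156
  f(a) × f(c) ≥ 0, new interval: [1.541250, 1.610000]
Iteration 5:
  c_5 = (1.541250 + 1.610000)/2 = 1.575625
  f(c_5) = f(1.575625) = 0.030277
  f(a) × f(c) < 0, new interval: [1.541250, 1.575625]
Iteration 6:
  c_6 = (1.541250 + 1.575625)/2 = 1.558438
  f(c_6) = f(1.558438) = 0.002121
  f(a) × f(c) < 0, new interval: [1.541250, 1.558438]
Iteration 7:
  c_7 = (1.541250 + 1.558438)/2 = 1.549844
  f(c_7) = f(1.549844) = -0.012002
  f(a) × f(c) ≥ 0, new interval: [1.549844, 1.558438]

After 7 iteration(s), the approximation is c_7 = 1.549844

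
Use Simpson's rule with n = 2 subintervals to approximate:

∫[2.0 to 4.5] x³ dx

f(x) = x³
a = 2.0, b = 4.5, n = 2
h = (b - a)/n = 1.250000

Simpson's rule: (h/3)[f(x₀) + 4f(x₁) + 2f(x₂) + ... + f(xₙ)]

x_0 = 2.0000, f(x_0) = 8.000000, coefficient = 1
x_1 = 3.2500, f(x_1) = 34.328125, coefficient = 4
x_2 = 4.5000, f(x_2) = 91.125000, coefficient = 1

I ≈ (1.250000/3) × 236.437500 = 98.515625
Exact value: 98.515625
Error: 0.000000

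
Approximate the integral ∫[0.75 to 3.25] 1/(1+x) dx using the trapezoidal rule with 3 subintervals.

f(x) = 1/(1+x)
a = 0.75, b = 3.25, n = 3
h = (b - a)/n = 0.833333

Trapezoidal rule: (h/2)[f(x₀) + 2f(x₁) + 2f(x₂) + ... + f(xₙ)]

x_0 = 0.7500, f(x_0) = 0.571429, coefficient = 1
x_1 = 1.5833, f(x_1) = 0.387097, coefficient = 2
x_2 = 2.4167, f(x_2) = 0.292683, coefficient = 2
x_3 = 3.2500, f(x_3) = 0.235294, coefficient = 1

I ≈ (0.833333/2) × 2.166282 = 0.902618
Exact value: 0.887303
Error: 0.015314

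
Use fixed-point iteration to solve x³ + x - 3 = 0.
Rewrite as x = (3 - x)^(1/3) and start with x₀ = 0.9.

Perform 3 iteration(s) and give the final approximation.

Equation: x³ + x - 3 = 0
Fixed-point form: x = (3 - x)^(1/3)
x₀ = 0.9

x_1 = g(0.900000) = 1.280579
x_2 = g(1.280579) = 1.198011
x_3 = g(1.198011) = 1.216888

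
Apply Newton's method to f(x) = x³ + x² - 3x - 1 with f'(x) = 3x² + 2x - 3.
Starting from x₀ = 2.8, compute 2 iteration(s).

f(x) = x³ + x² - 3x - 1
f'(x) = 3x² + 2x - 3
x₀ = 2.8

Newton-Raphson formula: x_{n+1} = x_n - f(x_n)/f'(x_n)

Iteration 1:
  f(2.800000) = 20.392000
  f'(2.800000) = 26.120000
  x_1 = 2.800000 - 20.392000/26.120000 = 2.019296
Iteration 2:
  f(2.019296) = 5.253456
  f'(2.019296) = 13.271255
  x_2 = 2.019296 - 5.253456/13.271255 = 1.623443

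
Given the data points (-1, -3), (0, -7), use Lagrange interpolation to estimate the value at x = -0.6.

Lagrange interpolation formula:
P(x) = Σ yᵢ × Lᵢ(x)
where Lᵢ(x) = Π_{j≠i} (x - xⱼ)/(xᵢ - xⱼ)

L_0(-0.6) = (-0.6 - 0)/(-1 - 0) = 0.600000
L_1(-0.6) = (-0.6 - (-1))/(0 - (-1)) = 0.400000

P(-0.6) = (-3)×L_0(-0.6) + (-7)×L_1(-0.6)
P(-0.6) = -4.600000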